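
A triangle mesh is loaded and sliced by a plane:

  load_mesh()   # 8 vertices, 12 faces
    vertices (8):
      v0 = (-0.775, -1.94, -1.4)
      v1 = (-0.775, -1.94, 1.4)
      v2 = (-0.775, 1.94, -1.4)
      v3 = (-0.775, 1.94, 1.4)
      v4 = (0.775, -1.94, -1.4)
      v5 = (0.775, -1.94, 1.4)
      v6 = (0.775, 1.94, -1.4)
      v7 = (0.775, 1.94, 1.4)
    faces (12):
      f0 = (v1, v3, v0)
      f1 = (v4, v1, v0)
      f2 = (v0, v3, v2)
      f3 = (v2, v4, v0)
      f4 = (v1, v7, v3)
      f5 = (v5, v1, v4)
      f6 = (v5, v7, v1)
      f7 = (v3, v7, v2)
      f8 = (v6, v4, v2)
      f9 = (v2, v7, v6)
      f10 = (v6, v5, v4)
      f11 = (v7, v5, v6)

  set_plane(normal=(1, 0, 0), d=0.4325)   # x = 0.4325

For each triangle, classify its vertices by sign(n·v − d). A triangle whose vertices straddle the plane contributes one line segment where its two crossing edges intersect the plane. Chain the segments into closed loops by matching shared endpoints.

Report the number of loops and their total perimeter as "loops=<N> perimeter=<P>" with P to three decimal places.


Straddling triangles (8 of 12):
  (v4,v1,v0) [+--] → (0.4325, -1.94, -0.78129)–(0.4325, -1.94, -1.4)  len=0.6187
  (v2,v4,v0) [-+-] → (0.4325, -1.08265, -1.4)–(0.4325, -1.94, -1.4)  len=0.8574
  (v1,v7,v3) [-+-] → (0.4325, 1.08265, 1.4)–(0.4325, 1.94, 1.4)  len=0.8574
  (v5,v1,v4) [+-+] → (0.4325, -1.94, 1.4)–(0.4325, -1.94, -0.78129)  len=2.1813
  (v5,v7,v1) [++-] → (0.4325, 1.08265, 1.4)–(0.4325, -1.94, 1.4)  len=3.0226
  (v3,v7,v2) [-+-] → (0.4325, 1.94, 1.4)–(0.4325, 1.94, 0.78129)  len=0.6187
  (v6,v4,v2) [++-] → (0.4325, -1.08265, -1.4)–(0.4325, 1.94, -1.4)  len=3.0226
  (v2,v7,v6) [-++] → (0.4325, 1.94, 0.78129)–(0.4325, 1.94, -1.4)  len=2.1813

Chained into 1 loop(s):
  loop 1: 8 segments, perimeter = 13.3600
Total perimeter = 13.360

loops=1 perimeter=13.360


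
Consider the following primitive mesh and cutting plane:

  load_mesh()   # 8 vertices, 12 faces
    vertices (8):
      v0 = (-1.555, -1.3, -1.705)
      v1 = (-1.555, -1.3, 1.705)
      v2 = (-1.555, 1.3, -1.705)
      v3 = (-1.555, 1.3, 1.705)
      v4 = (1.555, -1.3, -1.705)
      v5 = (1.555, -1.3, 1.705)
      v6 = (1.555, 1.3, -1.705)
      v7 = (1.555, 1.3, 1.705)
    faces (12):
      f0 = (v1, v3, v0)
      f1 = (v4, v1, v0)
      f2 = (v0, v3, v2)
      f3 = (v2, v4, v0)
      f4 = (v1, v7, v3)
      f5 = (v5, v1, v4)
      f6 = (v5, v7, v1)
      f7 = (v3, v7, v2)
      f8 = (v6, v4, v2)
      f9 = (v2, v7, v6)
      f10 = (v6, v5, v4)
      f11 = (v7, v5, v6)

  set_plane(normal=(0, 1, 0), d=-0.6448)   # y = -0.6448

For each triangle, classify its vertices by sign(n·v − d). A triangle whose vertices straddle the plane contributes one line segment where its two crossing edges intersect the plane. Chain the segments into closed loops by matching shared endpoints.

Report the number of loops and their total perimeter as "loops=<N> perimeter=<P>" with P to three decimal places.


Straddling triangles (8 of 12):
  (v1,v3,v0) [-+-] → (-1.555, -0.6448, 1.705)–(-1.555, -0.6448, -0.84568)  len=2.5507
  (v0,v3,v2) [-++] → (-1.555, -0.6448, -0.84568)–(-1.555, -0.6448, -1.705)  len=0.8593
  (v2,v4,v0) [+--] → (0.77128, -0.6448, -1.705)–(-1.555, -0.6448, -1.705)  len=2.3263
  (v1,v7,v3) [-++] → (-0.77128, -0.6448, 1.705)–(-1.555, -0.6448, 1.705)  len=0.7837
  (v5,v7,v1) [-+-] → (1.555, -0.6448, 1.705)–(-0.77128, -0.6448, 1.705)  len=2.3263
  (v6,v4,v2) [+-+] → (1.555, -0.6448, -1.705)–(0.77128, -0.6448, -1.705)  len=0.7837
  (v6,v5,v4) [+--] → (1.555, -0.6448, 0.84568)–(1.555, -0.6448, -1.705)  len=2.5507
  (v7,v5,v6) [+-+] → (1.555, -0.6448, 1.705)–(1.555, -0.6448, 0.84568)  len=0.8593

Chained into 1 loop(s):
  loop 1: 8 segments, perimeter = 13.0400
Total perimeter = 13.040

loops=1 perimeter=13.040


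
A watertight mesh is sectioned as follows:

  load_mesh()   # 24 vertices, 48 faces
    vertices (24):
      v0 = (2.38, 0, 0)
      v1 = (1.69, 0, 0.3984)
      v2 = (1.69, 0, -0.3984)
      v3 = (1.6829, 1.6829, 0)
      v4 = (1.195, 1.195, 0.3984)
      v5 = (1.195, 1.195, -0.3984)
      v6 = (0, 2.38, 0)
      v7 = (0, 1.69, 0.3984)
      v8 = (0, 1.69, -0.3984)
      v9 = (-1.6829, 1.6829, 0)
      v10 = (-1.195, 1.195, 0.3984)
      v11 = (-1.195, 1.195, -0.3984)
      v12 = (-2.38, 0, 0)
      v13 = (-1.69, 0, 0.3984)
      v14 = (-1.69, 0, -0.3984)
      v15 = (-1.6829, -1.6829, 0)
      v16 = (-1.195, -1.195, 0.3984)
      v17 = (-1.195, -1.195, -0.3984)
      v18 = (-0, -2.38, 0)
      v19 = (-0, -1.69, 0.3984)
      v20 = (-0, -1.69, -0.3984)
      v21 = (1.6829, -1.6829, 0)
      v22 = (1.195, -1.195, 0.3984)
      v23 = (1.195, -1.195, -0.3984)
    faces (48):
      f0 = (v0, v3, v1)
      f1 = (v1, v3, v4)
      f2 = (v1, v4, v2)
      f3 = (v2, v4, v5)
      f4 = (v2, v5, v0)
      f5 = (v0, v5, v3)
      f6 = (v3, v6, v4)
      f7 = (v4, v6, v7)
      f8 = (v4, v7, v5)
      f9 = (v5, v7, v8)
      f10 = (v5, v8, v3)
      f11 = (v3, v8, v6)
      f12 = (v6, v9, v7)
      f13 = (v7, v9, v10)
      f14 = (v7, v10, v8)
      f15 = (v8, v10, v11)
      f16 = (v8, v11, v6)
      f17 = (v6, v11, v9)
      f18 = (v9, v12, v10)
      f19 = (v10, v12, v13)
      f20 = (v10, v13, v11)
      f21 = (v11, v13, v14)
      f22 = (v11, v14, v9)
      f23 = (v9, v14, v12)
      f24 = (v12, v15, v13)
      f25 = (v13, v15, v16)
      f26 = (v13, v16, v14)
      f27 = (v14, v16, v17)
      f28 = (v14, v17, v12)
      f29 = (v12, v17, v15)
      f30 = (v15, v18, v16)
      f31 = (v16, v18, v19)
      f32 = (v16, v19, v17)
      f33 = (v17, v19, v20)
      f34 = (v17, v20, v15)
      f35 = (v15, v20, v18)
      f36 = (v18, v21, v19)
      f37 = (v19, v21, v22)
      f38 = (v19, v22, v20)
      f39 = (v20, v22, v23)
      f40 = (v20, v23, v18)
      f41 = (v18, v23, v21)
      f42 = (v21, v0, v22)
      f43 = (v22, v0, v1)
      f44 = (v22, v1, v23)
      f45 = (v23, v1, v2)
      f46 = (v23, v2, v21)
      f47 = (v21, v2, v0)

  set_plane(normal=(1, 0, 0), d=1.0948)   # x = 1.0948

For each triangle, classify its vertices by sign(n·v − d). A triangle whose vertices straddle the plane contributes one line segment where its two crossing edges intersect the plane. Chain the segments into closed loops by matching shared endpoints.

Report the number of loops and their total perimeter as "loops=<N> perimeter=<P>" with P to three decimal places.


loops=2 perimeter=4.781

Straddling triangles (12 of 48):
  (v3,v6,v4) [+-+] → (1.0948, 1.92651, 0)–(1.0948, 1.29436, 0.364994)  len=0.7300
  (v4,v6,v7) [+--] → (1.0948, 1.29436, 0.364994)–(1.0948, 1.23651, 0.3984)  len=0.0668
  (v4,v7,v5) [+-+] → (1.0948, 1.23651, 0.3984)–(1.0948, 1.23651, -0.331589)  len=0.7300
  (v5,v7,v8) [+--] → (1.0948, 1.23651, -0.331589)–(1.0948, 1.23651, -0.3984)  len=0.0668
  (v5,v8,v3) [+-+] → (1.0948, 1.23651, -0.3984)–(1.0948, 1.68538, -0.139223)  len=0.5183
  (v3,v8,v6) [+--] → (1.0948, 1.68538, -0.139223)–(1.0948, 1.92651, 0)  len=0.2784
  (v18,v21,v19) [-+-] → (1.0948, -1.92651, 0)–(1.0948, -1.68538, 0.139223)  len=0.2784
  (v19,v21,v22) [-++] → (1.0948, -1.68538, 0.139223)–(1.0948, -1.23651, 0.3984)  len=0.5183
  (v19,v22,v20) [-+-] → (1.0948, -1.23651, 0.3984)–(1.0948, -1.23651, 0.331589)  len=0.0668
  (v20,v22,v23) [-++] → (1.0948, -1.23651, 0.331589)–(1.0948, -1.23651, -0.3984)  len=0.7300
  (v20,v23,v18) [-+-] → (1.0948, -1.23651, -0.3984)–(1.0948, -1.29436, -0.364994)  len=0.0668
  (v18,v23,v21) [-++] → (1.0948, -1.29436, -0.364994)–(1.0948, -1.92651, 0)  len=0.7300

Chained into 2 loop(s):
  loop 1: 6 segments, perimeter = 2.3903
  loop 2: 6 segments, perimeter = 2.3903
Total perimeter = 4.781


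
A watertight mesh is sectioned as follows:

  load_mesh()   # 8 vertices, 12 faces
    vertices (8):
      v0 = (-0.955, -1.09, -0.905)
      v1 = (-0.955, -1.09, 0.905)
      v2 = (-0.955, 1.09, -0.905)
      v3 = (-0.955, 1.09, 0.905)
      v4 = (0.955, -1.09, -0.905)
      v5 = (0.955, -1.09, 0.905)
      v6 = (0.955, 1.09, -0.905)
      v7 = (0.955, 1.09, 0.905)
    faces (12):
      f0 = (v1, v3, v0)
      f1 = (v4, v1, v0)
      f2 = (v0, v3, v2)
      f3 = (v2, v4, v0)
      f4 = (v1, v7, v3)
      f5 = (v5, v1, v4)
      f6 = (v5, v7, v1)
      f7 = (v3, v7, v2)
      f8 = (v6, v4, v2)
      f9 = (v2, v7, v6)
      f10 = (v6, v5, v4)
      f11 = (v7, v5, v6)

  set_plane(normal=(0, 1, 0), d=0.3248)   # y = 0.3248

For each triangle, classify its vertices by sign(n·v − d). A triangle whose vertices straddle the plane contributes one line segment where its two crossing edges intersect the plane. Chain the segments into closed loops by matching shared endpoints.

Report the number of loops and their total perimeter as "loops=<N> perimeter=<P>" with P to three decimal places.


Straddling triangles (8 of 12):
  (v1,v3,v0) [-+-] → (-0.955, 0.3248, 0.905)–(-0.955, 0.3248, 0.269673)  len=0.6353
  (v0,v3,v2) [-++] → (-0.955, 0.3248, 0.269673)–(-0.955, 0.3248, -0.905)  len=1.1747
  (v2,v4,v0) [+--] → (-0.284572, 0.3248, -0.905)–(-0.955, 0.3248, -0.905)  len=0.6704
  (v1,v7,v3) [-++] → (0.284572, 0.3248, 0.905)–(-0.955, 0.3248, 0.905)  len=1.2396
  (v5,v7,v1) [-+-] → (0.955, 0.3248, 0.905)–(0.284572, 0.3248, 0.905)  len=0.6704
  (v6,v4,v2) [+-+] → (0.955, 0.3248, -0.905)–(-0.284572, 0.3248, -0.905)  len=1.2396
  (v6,v5,v4) [+--] → (0.955, 0.3248, -0.269673)–(0.955, 0.3248, -0.905)  len=0.6353
  (v7,v5,v6) [+-+] → (0.955, 0.3248, 0.905)–(0.955, 0.3248, -0.269673)  len=1.1747

Chained into 1 loop(s):
  loop 1: 8 segments, perimeter = 7.4400
Total perimeter = 7.440

loops=1 perimeter=7.440


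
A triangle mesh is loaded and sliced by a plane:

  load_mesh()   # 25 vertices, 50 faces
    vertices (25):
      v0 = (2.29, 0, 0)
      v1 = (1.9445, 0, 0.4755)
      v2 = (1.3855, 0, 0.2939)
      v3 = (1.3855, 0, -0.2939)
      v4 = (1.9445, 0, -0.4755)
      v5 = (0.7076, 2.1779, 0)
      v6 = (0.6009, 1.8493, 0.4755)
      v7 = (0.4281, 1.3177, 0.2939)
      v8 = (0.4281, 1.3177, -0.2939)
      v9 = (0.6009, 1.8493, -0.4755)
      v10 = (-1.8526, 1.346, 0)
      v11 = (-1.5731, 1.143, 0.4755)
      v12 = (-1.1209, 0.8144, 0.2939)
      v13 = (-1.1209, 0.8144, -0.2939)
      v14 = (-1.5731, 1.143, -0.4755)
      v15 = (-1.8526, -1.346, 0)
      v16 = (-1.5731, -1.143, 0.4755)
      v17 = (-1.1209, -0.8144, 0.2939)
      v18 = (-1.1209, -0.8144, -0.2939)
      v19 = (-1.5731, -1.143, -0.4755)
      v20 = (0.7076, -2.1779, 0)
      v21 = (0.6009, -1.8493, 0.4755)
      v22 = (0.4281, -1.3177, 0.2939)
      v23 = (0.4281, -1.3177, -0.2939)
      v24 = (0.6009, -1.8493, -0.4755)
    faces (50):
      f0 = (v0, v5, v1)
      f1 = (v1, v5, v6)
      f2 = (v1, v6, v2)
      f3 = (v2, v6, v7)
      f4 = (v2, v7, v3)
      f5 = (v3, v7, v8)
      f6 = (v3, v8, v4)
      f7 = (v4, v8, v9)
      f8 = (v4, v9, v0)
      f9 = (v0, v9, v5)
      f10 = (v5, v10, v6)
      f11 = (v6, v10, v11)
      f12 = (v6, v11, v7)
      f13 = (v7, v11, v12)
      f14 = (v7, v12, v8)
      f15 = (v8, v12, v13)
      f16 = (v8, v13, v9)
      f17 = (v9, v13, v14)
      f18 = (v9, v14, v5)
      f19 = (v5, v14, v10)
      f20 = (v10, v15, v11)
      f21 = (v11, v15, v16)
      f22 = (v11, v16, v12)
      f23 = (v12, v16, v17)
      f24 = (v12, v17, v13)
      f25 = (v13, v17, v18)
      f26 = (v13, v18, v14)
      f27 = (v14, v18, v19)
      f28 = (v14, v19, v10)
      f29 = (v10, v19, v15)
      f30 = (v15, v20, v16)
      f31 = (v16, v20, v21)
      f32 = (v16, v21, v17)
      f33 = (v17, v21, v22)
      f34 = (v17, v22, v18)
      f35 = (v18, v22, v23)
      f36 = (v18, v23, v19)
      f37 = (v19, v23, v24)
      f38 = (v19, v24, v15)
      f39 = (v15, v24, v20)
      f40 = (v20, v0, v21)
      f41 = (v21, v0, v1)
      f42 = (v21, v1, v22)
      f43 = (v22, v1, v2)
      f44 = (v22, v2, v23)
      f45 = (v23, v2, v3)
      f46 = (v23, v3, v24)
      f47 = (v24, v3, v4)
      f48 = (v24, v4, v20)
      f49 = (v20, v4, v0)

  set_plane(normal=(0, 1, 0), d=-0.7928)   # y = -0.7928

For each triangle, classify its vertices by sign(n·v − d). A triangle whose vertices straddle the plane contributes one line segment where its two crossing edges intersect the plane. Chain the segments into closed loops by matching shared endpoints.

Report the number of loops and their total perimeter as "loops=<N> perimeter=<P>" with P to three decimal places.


Straddling triangles (20 of 50):
  (v10,v15,v11) [+-+] → (-1.8526, -0.7928, 0)–(-1.79048, -0.7928, 0.105684)  len=0.1226
  (v11,v15,v16) [+--] → (-1.79048, -0.7928, 0.105684)–(-1.5731, -0.7928, 0.4755)  len=0.4290
  (v11,v16,v12) [+-+] → (-1.5731, -0.7928, 0.4755)–(-1.4922, -0.7928, 0.44301)  len=0.0872
  (v12,v16,v17) [+--] → (-1.4922, -0.7928, 0.44301)–(-1.1209, -0.7928, 0.2939)  len=0.4001
  (v12,v17,v13) [+-+] → (-1.1209, -0.7928, 0.2939)–(-1.1209, -0.7928, 0.286105)  len=0.0078
  (v13,v17,v18) [+--] → (-1.1209, -0.7928, 0.286105)–(-1.1209, -0.7928, -0.2939)  len=0.5800
  (v13,v18,v14) [+-+] → (-1.1209, -0.7928, -0.2939)–(-1.12589, -0.7928, -0.295904)  len=0.0054
  (v14,v18,v19) [+--] → (-1.12589, -0.7928, -0.295904)–(-1.5731, -0.7928, -0.4755)  len=0.4819
  (v14,v19,v10) [+-+] → (-1.5731, -0.7928, -0.4755)–(-1.61243, -0.7928, -0.408598)  len=0.0776
  (v10,v19,v15) [+--] → (-1.61243, -0.7928, -0.408598)–(-1.8526, -0.7928, 0)  len=0.4740
  (v20,v0,v21) [-+-] → (1.71397, -0.7928, 0)–(1.56588, -0.7928, 0.203848)  len=0.2520
  (v21,v0,v1) [-++] → (1.56588, -0.7928, 0.203848)–(1.36849, -0.7928, 0.4755)  len=0.3358
  (v21,v1,v22) [-+-] → (1.36849, -0.7928, 0.4755)–(1.03215, -0.7928, 0.36624)  len=0.3536
  (v22,v1,v2) [-++] → (1.03215, -0.7928, 0.36624)–(0.809476, -0.7928, 0.2939)  len=0.2341
  (v22,v2,v23) [-+-] → (0.809476, -0.7928, 0.2939)–(0.809476, -0.7928, -0.0597525)  len=0.3537
  (v23,v2,v3) [-++] → (0.809476, -0.7928, -0.0597525)–(0.809476, -0.7928, -0.2939)  len=0.2341
  (v23,v3,v24) [-+-] → (0.809476, -0.7928, -0.2939)–(1.04914, -0.7928, -0.371752)  len=0.2520
  (v24,v3,v4) [-++] → (1.04914, -0.7928, -0.371752)–(1.36849, -0.7928, -0.4755)  len=0.3358
  (v24,v4,v20) [-+-] → (1.36849, -0.7928, -0.4755)–(1.49424, -0.7928, -0.302408)  len=0.2139
  (v20,v4,v0) [-++] → (1.49424, -0.7928, -0.302408)–(1.71397, -0.7928, 0)  len=0.3738

Chained into 2 loop(s):
  loop 1: 10 segments, perimeter = 2.6655
  loop 2: 10 segments, perimeter = 2.9389
Total perimeter = 5.604

loops=2 perimeter=5.604


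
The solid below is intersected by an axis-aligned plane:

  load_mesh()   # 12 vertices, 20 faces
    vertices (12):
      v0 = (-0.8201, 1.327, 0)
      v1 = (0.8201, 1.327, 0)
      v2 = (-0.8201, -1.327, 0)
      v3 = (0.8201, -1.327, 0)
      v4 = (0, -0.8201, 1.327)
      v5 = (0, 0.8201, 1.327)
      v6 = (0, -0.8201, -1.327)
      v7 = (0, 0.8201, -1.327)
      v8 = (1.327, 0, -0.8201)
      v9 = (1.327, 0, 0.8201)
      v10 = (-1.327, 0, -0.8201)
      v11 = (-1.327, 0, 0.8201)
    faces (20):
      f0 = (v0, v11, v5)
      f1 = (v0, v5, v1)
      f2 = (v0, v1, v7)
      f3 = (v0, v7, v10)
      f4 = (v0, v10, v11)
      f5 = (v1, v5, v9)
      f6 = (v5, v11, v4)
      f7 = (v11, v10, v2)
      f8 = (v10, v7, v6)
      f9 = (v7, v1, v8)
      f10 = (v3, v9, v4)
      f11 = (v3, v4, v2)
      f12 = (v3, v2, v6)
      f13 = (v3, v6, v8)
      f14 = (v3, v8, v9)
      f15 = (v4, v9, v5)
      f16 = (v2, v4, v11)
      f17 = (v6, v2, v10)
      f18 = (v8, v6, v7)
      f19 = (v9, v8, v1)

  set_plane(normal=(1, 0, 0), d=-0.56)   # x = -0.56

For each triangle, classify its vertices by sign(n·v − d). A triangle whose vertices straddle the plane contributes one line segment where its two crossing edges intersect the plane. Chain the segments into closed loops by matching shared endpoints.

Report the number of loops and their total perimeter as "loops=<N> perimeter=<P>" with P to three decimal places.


loops=1 perimeter=7.614

Straddling triangles (10 of 20):
  (v0,v11,v5) [--+] → (-0.56, 0.474014, 1.11309)–(-0.56, 1.16623, 0.420867)  len=0.9789
  (v0,v5,v1) [-++] → (-0.56, 1.16623, 0.420867)–(-0.56, 1.327, 0)  len=0.4505
  (v0,v1,v7) [-++] → (-0.56, 1.327, 0)–(-0.56, 1.16623, -0.420867)  len=0.4505
  (v0,v7,v10) [-+-] → (-0.56, 1.16623, -0.420867)–(-0.56, 0.474014, -1.11309)  len=0.9789
  (v5,v11,v4) [+-+] → (-0.56, 0.474014, 1.11309)–(-0.56, -0.474014, 1.11309)  len=0.9480
  (v10,v7,v6) [-++] → (-0.56, 0.474014, -1.11309)–(-0.56, -0.474014, -1.11309)  len=0.9480
  (v3,v4,v2) [++-] → (-0.56, -1.16623, 0.420867)–(-0.56, -1.327, 0)  len=0.4505
  (v3,v2,v6) [+-+] → (-0.56, -1.327, 0)–(-0.56, -1.16623, -0.420867)  len=0.4505
  (v2,v4,v11) [-+-] → (-0.56, -1.16623, 0.420867)–(-0.56, -0.474014, 1.11309)  len=0.9789
  (v6,v2,v10) [+--] → (-0.56, -1.16623, -0.420867)–(-0.56, -0.474014, -1.11309)  len=0.9789

Chained into 1 loop(s):
  loop 1: 10 segments, perimeter = 7.6139
Total perimeter = 7.614


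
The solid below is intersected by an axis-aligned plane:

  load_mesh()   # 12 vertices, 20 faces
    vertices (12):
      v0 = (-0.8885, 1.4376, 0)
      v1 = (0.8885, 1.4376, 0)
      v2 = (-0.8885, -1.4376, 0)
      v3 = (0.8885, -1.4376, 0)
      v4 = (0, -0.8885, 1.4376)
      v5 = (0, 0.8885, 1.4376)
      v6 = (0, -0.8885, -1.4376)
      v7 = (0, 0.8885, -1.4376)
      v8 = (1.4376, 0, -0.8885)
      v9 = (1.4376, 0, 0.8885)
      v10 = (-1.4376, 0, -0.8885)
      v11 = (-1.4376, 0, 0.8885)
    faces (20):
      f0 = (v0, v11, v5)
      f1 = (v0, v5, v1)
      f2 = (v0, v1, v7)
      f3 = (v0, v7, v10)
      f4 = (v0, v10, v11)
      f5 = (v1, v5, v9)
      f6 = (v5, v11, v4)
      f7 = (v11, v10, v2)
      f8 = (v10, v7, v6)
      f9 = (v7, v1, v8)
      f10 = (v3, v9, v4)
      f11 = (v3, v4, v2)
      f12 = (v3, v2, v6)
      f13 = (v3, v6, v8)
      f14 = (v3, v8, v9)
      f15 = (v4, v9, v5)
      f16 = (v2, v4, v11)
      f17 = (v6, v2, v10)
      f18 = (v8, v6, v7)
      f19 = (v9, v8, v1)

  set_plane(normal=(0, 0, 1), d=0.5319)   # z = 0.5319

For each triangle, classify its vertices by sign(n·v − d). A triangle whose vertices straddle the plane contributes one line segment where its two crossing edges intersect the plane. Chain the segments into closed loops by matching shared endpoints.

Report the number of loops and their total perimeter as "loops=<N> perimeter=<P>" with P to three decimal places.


Straddling triangles (10 of 20):
  (v0,v11,v5) [-++] → (-1.21722, 0.576982, 0.5319)–(-0.559762, 1.23444, 0.5319)  len=0.9298
  (v0,v5,v1) [-+-] → (-0.559762, 1.23444, 0.5319)–(0.559762, 1.23444, 0.5319)  len=1.1195
  (v0,v10,v11) [--+] → (-1.4376, 0, 0.5319)–(-1.21722, 0.576982, 0.5319)  len=0.6176
  (v1,v5,v9) [-++] → (0.559762, 1.23444, 0.5319)–(1.21722, 0.576982, 0.5319)  len=0.9298
  (v11,v10,v2) [+--] → (-1.4376, 0, 0.5319)–(-1.21722, -0.576982, 0.5319)  len=0.6176
  (v3,v9,v4) [-++] → (1.21722, -0.576982, 0.5319)–(0.559762, -1.23444, 0.5319)  len=0.9298
  (v3,v4,v2) [-+-] → (0.559762, -1.23444, 0.5319)–(-0.559762, -1.23444, 0.5319)  len=1.1195
  (v3,v8,v9) [--+] → (1.4376, 0, 0.5319)–(1.21722, -0.576982, 0.5319)  len=0.6176
  (v2,v4,v11) [-++] → (-0.559762, -1.23444, 0.5319)–(-1.21722, -0.576982, 0.5319)  len=0.9298
  (v9,v8,v1) [+--] → (1.4376, 0, 0.5319)–(1.21722, 0.576982, 0.5319)  len=0.6176

Chained into 1 loop(s):
  loop 1: 10 segments, perimeter = 8.4287
Total perimeter = 8.429

loops=1 perimeter=8.429


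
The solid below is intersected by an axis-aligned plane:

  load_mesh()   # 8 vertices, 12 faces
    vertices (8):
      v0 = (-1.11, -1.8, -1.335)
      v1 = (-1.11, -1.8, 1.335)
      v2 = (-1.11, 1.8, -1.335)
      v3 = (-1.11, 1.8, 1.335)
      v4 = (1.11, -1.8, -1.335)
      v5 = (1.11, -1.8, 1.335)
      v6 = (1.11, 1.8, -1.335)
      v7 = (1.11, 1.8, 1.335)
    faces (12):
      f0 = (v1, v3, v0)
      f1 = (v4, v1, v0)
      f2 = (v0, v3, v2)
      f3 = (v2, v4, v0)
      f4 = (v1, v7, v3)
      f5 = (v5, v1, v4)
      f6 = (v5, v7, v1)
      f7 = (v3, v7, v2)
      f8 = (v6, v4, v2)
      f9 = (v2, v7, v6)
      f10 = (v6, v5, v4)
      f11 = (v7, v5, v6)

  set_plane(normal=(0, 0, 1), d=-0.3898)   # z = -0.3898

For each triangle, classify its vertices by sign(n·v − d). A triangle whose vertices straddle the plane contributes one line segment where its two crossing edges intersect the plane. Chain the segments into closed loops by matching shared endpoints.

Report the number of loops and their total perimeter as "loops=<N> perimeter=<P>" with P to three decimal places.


loops=1 perimeter=11.640

Straddling triangles (8 of 12):
  (v1,v3,v0) [++-] → (-1.11, -0.525573, -0.3898)–(-1.11, -1.8, -0.3898)  len=1.2744
  (v4,v1,v0) [-+-] → (0.324103, -1.8, -0.3898)–(-1.11, -1.8, -0.3898)  len=1.4341
  (v0,v3,v2) [-+-] → (-1.11, -0.525573, -0.3898)–(-1.11, 1.8, -0.3898)  len=2.3256
  (v5,v1,v4) [++-] → (0.324103, -1.8, -0.3898)–(1.11, -1.8, -0.3898)  len=0.7859
  (v3,v7,v2) [++-] → (-0.324103, 1.8, -0.3898)–(-1.11, 1.8, -0.3898)  len=0.7859
  (v2,v7,v6) [-+-] → (-0.324103, 1.8, -0.3898)–(1.11, 1.8, -0.3898)  len=1.4341
  (v6,v5,v4) [-+-] → (1.11, 0.525573, -0.3898)–(1.11, -1.8, -0.3898)  len=2.3256
  (v7,v5,v6) [++-] → (1.11, 0.525573, -0.3898)–(1.11, 1.8, -0.3898)  len=1.2744

Chained into 1 loop(s):
  loop 1: 8 segments, perimeter = 11.6400
Total perimeter = 11.640


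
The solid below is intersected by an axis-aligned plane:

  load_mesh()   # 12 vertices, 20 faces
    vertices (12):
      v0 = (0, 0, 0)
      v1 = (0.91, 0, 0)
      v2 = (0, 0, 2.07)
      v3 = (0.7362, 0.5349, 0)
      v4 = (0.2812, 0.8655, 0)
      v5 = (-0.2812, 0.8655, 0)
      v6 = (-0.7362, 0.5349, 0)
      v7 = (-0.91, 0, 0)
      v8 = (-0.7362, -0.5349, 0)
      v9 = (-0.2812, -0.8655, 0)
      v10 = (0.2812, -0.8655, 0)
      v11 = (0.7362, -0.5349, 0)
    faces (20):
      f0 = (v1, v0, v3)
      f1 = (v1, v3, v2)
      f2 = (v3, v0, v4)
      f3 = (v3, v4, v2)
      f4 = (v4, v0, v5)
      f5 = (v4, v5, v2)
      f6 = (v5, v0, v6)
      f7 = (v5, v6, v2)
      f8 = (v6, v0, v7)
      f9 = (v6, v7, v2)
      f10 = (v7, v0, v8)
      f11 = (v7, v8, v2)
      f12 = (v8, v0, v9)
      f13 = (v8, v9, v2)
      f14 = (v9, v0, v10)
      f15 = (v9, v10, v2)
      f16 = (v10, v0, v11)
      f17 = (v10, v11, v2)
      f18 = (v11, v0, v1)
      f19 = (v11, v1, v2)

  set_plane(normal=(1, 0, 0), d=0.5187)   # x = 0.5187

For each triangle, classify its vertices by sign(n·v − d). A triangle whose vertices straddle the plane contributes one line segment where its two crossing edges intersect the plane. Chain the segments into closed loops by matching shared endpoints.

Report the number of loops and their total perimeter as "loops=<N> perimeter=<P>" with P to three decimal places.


loops=1 perimeter=3.700

Straddling triangles (8 of 20):
  (v1,v0,v3) [+-+] → (0.5187, 0, 0)–(0.5187, 0.376871, 0)  len=0.3769
  (v1,v3,v2) [++-] → (0.5187, 0.376871, 0.611553)–(0.5187, 0, 0.8901)  len=0.4686
  (v3,v0,v4) [+--] → (0.5187, 0.376871, 0)–(0.5187, 0.692934, 0)  len=0.3161
  (v3,v4,v2) [+--] → (0.5187, 0.692934, 0)–(0.5187, 0.376871, 0.611553)  len=0.6884
  (v10,v0,v11) [--+] → (0.5187, -0.376871, 0)–(0.5187, -0.692934, 0)  len=0.3161
  (v10,v11,v2) [-+-] → (0.5187, -0.692934, 0)–(0.5187, -0.376871, 0.611553)  len=0.6884
  (v11,v0,v1) [+-+] → (0.5187, -0.376871, 0)–(0.5187, 0, 0)  len=0.3769
  (v11,v1,v2) [++-] → (0.5187, 0, 0.8901)–(0.5187, -0.376871, 0.611553)  len=0.4686

Chained into 1 loop(s):
  loop 1: 8 segments, perimeter = 3.6999
Total perimeter = 3.700


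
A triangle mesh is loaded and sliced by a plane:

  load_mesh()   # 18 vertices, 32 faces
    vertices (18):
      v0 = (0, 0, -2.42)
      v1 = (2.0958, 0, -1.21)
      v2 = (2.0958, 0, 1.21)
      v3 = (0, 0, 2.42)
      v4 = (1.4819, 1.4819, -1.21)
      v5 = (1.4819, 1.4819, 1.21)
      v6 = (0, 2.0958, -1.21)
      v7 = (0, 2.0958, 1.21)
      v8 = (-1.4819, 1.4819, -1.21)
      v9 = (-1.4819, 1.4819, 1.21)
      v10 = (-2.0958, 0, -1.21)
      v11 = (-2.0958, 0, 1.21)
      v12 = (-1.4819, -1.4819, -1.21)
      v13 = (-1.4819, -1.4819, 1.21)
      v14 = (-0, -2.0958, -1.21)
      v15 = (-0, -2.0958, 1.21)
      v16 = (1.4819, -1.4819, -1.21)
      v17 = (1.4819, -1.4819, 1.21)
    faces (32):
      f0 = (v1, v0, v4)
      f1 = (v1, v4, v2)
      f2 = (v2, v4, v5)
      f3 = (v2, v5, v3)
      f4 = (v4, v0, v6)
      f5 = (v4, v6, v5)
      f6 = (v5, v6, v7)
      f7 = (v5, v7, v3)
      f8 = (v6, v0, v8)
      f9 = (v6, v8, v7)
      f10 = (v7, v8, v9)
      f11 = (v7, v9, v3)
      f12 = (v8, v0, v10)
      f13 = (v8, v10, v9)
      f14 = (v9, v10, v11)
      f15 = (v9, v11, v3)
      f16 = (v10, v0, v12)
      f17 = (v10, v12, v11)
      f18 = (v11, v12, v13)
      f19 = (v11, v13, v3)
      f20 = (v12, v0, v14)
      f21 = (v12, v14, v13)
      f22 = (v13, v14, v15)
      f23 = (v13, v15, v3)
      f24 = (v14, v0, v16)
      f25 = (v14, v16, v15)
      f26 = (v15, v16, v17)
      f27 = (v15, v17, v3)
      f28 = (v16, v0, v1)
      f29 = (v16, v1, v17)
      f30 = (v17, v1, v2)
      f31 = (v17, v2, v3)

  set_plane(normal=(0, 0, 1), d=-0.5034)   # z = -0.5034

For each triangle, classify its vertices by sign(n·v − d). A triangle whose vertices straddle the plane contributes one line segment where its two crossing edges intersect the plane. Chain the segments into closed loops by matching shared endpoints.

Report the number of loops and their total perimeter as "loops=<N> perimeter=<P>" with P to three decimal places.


loops=1 perimeter=12.832

Straddling triangles (16 of 32):
  (v1,v4,v2) [--+] → (1.66115, 1.04921, -0.5034)–(2.0958, 0, -0.5034)  len=1.1357
  (v2,v4,v5) [+-+] → (1.66115, 1.04921, -0.5034)–(1.4819, 1.4819, -0.5034)  len=0.4683
  (v4,v6,v5) [--+] → (0.43269, 1.91655, -0.5034)–(1.4819, 1.4819, -0.5034)  len=1.1357
  (v5,v6,v7) [+-+] → (0.43269, 1.91655, -0.5034)–(0, 2.0958, -0.5034)  len=0.4683
  (v6,v8,v7) [--+] → (-1.04921, 1.66115, -0.5034)–(0, 2.0958, -0.5034)  len=1.1357
  (v7,v8,v9) [+-+] → (-1.04921, 1.66115, -0.5034)–(-1.4819, 1.4819, -0.5034)  len=0.4683
  (v8,v10,v9) [--+] → (-1.91655, 0.43269, -0.5034)–(-1.4819, 1.4819, -0.5034)  len=1.1357
  (v9,v10,v11) [+-+] → (-1.91655, 0.43269, -0.5034)–(-2.0958, 0, -0.5034)  len=0.4683
  (v10,v12,v11) [--+] → (-1.66115, -1.04921, -0.5034)–(-2.0958, 0, -0.5034)  len=1.1357
  (v11,v12,v13) [+-+] → (-1.66115, -1.04921, -0.5034)–(-1.4819, -1.4819, -0.5034)  len=0.4683
  (v12,v14,v13) [--+] → (-0.43269, -1.91655, -0.5034)–(-1.4819, -1.4819, -0.5034)  len=1.1357
  (v13,v14,v15) [+-+] → (-0.43269, -1.91655, -0.5034)–(0, -2.0958, -0.5034)  len=0.4683
  (v14,v16,v15) [--+] → (1.04921, -1.66115, -0.5034)–(0, -2.0958, -0.5034)  len=1.1357
  (v15,v16,v17) [+-+] → (1.04921, -1.66115, -0.5034)–(1.4819, -1.4819, -0.5034)  len=0.4683
  (v16,v1,v17) [--+] → (1.91655, -0.43269, -0.5034)–(1.4819, -1.4819, -0.5034)  len=1.1357
  (v17,v1,v2) [+-+] → (1.91655, -0.43269, -0.5034)–(2.0958, 0, -0.5034)  len=0.4683

Chained into 1 loop(s):
  loop 1: 16 segments, perimeter = 12.8322
Total perimeter = 12.832


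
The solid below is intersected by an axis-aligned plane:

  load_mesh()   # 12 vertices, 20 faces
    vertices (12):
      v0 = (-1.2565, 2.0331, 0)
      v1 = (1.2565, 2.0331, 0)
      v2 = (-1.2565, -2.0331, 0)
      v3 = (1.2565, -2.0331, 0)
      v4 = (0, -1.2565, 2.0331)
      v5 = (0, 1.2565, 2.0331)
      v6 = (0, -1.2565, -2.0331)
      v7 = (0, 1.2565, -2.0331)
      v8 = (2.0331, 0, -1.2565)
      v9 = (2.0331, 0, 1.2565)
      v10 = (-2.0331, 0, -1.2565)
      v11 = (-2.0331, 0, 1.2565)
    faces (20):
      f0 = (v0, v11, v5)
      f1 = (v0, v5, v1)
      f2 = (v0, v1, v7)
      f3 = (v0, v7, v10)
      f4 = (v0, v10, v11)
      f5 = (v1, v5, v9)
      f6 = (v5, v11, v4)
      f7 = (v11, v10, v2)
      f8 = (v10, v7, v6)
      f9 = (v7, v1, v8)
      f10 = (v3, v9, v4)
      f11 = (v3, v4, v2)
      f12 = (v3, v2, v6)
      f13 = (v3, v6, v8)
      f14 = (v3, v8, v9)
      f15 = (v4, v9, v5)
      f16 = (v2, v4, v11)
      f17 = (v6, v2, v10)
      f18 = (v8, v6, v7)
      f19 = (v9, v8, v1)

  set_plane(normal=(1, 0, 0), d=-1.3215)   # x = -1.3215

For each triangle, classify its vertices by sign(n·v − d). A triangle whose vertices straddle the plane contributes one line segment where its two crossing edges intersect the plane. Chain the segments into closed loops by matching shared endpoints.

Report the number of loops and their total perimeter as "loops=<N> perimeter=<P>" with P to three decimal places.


Straddling triangles (8 of 20):
  (v0,v11,v5) [+-+] → (-1.3215, 1.86293, 0.105167)–(-1.3215, 0.439784, 1.52832)  len=2.0126
  (v0,v7,v10) [++-] → (-1.3215, 0.439784, -1.52832)–(-1.3215, 1.86293, -0.105167)  len=2.0126
  (v0,v10,v11) [+--] → (-1.3215, 1.86293, -0.105167)–(-1.3215, 1.86293, 0.105167)  len=0.2103
  (v5,v11,v4) [+-+] → (-1.3215, 0.439784, 1.52832)–(-1.3215, -0.439784, 1.52832)  len=0.8796
  (v11,v10,v2) [--+] → (-1.3215, -1.86293, -0.105167)–(-1.3215, -1.86293, 0.105167)  len=0.2103
  (v10,v7,v6) [-++] → (-1.3215, 0.439784, -1.52832)–(-1.3215, -0.439784, -1.52832)  len=0.8796
  (v2,v4,v11) [++-] → (-1.3215, -0.439784, 1.52832)–(-1.3215, -1.86293, 0.105167)  len=2.0126
  (v6,v2,v10) [++-] → (-1.3215, -1.86293, -0.105167)–(-1.3215, -0.439784, -1.52832)  len=2.0126

Chained into 1 loop(s):
  loop 1: 8 segments, perimeter = 10.2304
Total perimeter = 10.230

loops=1 perimeter=10.230


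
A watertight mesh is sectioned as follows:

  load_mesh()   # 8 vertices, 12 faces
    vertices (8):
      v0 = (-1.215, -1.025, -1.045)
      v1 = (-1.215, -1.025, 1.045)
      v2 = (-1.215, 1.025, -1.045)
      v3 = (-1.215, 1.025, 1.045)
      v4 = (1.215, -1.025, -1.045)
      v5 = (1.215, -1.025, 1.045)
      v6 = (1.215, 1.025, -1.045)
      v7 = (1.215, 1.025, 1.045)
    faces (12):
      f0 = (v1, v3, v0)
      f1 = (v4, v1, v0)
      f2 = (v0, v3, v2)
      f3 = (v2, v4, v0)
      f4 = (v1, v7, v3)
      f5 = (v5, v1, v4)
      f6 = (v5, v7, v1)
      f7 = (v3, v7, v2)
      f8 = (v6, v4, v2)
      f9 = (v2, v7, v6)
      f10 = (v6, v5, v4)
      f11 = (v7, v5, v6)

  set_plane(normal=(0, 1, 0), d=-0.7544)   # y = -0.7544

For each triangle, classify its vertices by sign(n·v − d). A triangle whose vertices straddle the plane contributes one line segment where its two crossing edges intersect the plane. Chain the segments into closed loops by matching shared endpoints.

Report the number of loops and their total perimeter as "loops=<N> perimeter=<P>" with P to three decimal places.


Straddling triangles (8 of 12):
  (v1,v3,v0) [-+-] → (-1.215, -0.7544, 1.045)–(-1.215, -0.7544, -0.76912)  len=1.8141
  (v0,v3,v2) [-++] → (-1.215, -0.7544, -0.76912)–(-1.215, -0.7544, -1.045)  len=0.2759
  (v2,v4,v0) [+--] → (0.89424, -0.7544, -1.045)–(-1.215, -0.7544, -1.045)  len=2.1092
  (v1,v7,v3) [-++] → (-0.89424, -0.7544, 1.045)–(-1.215, -0.7544, 1.045)  len=0.3208
  (v5,v7,v1) [-+-] → (1.215, -0.7544, 1.045)–(-0.89424, -0.7544, 1.045)  len=2.1092
  (v6,v4,v2) [+-+] → (1.215, -0.7544, -1.045)–(0.89424, -0.7544, -1.045)  len=0.3208
  (v6,v5,v4) [+--] → (1.215, -0.7544, 0.76912)–(1.215, -0.7544, -1.045)  len=1.8141
  (v7,v5,v6) [+-+] → (1.215, -0.7544, 1.045)–(1.215, -0.7544, 0.76912)  len=0.2759

Chained into 1 loop(s):
  loop 1: 8 segments, perimeter = 9.0400
Total perimeter = 9.040

loops=1 perimeter=9.040


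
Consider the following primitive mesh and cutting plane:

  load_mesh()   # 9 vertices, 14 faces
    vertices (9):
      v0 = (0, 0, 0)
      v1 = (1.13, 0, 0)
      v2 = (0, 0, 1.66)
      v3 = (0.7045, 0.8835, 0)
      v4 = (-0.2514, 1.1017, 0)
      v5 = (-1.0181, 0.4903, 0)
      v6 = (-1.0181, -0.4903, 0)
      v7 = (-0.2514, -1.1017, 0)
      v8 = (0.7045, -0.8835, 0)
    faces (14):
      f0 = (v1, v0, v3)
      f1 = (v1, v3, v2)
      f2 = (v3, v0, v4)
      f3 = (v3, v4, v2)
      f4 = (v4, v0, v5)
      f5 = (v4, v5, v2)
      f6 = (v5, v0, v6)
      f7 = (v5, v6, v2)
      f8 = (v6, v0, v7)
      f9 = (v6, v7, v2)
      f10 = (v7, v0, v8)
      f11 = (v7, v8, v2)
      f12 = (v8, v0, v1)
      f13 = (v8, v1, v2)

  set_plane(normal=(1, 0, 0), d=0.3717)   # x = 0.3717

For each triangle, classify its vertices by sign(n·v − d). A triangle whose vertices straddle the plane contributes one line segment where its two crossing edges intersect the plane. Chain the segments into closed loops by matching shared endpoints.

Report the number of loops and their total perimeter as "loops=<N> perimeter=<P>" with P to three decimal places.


loops=1 perimeter=4.914

Straddling triangles (8 of 14):
  (v1,v0,v3) [+-+] → (0.3717, 0, 0)–(0.3717, 0.466142, 0)  len=0.4661
  (v1,v3,v2) [++-] → (0.3717, 0.466142, 0.78417)–(0.3717, 0, 1.11396)  len=0.5710
  (v3,v0,v4) [+--] → (0.3717, 0.466142, 0)–(0.3717, 0.959467, 0)  len=0.4933
  (v3,v4,v2) [+--] → (0.3717, 0.959467, 0)–(0.3717, 0.466142, 0.78417)  len=0.9264
  (v7,v0,v8) [--+] → (0.3717, -0.466142, 0)–(0.3717, -0.959467, 0)  len=0.4933
  (v7,v8,v2) [-+-] → (0.3717, -0.959467, 0)–(0.3717, -0.466142, 0.78417)  len=0.9264
  (v8,v0,v1) [+-+] → (0.3717, -0.466142, 0)–(0.3717, 0, 0)  len=0.4661
  (v8,v1,v2) [++-] → (0.3717, 0, 1.11396)–(0.3717, -0.466142, 0.78417)  len=0.5710

Chained into 1 loop(s):
  loop 1: 8 segments, perimeter = 4.9138
Total perimeter = 4.914


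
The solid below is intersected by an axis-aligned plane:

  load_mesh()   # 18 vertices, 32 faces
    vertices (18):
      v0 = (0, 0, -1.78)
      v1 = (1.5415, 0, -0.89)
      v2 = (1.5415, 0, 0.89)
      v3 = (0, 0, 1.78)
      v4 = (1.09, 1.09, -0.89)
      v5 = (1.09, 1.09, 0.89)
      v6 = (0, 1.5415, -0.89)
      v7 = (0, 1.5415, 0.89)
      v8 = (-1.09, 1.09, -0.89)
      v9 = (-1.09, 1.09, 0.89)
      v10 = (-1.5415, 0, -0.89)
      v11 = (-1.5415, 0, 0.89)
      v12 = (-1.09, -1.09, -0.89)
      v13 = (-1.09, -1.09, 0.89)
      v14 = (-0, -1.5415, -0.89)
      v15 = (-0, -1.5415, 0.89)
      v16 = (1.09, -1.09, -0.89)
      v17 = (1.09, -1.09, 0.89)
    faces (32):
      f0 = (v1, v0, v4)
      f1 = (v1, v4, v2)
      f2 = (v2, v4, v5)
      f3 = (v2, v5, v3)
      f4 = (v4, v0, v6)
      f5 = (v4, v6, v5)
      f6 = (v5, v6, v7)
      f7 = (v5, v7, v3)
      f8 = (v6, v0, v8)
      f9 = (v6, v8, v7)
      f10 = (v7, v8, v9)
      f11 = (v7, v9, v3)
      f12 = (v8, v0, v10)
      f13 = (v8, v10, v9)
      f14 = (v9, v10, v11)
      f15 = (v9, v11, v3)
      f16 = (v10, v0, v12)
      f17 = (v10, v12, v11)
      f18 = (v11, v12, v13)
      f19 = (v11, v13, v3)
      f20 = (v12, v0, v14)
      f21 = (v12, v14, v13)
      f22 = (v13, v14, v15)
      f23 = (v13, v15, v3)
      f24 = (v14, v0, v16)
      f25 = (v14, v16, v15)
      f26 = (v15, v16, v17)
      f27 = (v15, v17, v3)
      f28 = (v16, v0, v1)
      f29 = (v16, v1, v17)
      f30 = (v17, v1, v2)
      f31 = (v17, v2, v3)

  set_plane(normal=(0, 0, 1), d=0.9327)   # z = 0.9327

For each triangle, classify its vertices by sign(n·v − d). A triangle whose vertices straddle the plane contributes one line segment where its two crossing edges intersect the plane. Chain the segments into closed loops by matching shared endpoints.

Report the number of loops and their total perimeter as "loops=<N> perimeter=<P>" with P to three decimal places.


Straddling triangles (8 of 32):
  (v2,v5,v3) [--+] → (1.0377, 1.0377, 0.9327)–(1.46754, 0, 0.9327)  len=1.1232
  (v5,v7,v3) [--+] → (0, 1.46754, 0.9327)–(1.0377, 1.0377, 0.9327)  len=1.1232
  (v7,v9,v3) [--+] → (-1.0377, 1.0377, 0.9327)–(0, 1.46754, 0.9327)  len=1.1232
  (v9,v11,v3) [--+] → (-1.46754, 0, 0.9327)–(-1.0377, 1.0377, 0.9327)  len=1.1232
  (v11,v13,v3) [--+] → (-1.0377, -1.0377, 0.9327)–(-1.46754, 0, 0.9327)  len=1.1232
  (v13,v15,v3) [--+] → (0, -1.46754, 0.9327)–(-1.0377, -1.0377, 0.9327)  len=1.1232
  (v15,v17,v3) [--+] → (1.0377, -1.0377, 0.9327)–(0, -1.46754, 0.9327)  len=1.1232
  (v17,v2,v3) [--+] → (1.46754, 0, 0.9327)–(1.0377, -1.0377, 0.9327)  len=1.1232

Chained into 1 loop(s):
  loop 1: 8 segments, perimeter = 8.9856
Total perimeter = 8.986

loops=1 perimeter=8.986


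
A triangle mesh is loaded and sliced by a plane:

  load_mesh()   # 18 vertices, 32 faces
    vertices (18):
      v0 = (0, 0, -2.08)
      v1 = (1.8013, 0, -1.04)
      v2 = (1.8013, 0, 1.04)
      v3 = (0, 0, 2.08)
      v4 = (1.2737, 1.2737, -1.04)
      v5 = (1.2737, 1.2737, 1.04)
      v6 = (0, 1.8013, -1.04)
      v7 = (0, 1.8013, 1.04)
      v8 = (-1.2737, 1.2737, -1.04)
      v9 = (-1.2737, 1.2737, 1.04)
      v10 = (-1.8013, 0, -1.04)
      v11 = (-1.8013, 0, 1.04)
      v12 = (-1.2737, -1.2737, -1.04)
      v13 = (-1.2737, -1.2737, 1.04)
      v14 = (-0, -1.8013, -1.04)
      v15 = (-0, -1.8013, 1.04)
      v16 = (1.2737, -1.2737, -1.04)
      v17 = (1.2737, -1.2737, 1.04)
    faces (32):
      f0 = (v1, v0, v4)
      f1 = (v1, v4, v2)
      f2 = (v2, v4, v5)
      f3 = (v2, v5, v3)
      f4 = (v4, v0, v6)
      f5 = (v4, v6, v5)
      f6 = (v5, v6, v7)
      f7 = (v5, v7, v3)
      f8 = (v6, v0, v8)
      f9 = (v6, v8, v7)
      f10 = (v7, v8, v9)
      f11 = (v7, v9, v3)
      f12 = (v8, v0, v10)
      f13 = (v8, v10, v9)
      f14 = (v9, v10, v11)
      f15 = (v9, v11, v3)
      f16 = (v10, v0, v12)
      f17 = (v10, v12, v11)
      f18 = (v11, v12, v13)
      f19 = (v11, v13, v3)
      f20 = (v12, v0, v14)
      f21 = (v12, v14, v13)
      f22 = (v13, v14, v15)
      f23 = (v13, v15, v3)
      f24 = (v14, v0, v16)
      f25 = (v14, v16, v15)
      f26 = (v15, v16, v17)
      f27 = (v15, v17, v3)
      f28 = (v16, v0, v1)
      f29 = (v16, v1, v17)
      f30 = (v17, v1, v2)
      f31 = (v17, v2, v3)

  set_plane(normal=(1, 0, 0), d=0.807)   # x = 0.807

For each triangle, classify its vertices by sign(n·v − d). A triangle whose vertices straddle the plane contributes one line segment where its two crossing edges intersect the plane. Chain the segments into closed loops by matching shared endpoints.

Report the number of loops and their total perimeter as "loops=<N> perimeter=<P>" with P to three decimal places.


Straddling triangles (12 of 32):
  (v1,v0,v4) [+-+] → (0.807, 0, -1.61407)–(0.807, 0.807, -1.42107)  len=0.8298
  (v2,v5,v3) [++-] → (0.807, 0.807, 1.42107)–(0.807, 0, 1.61407)  len=0.8298
  (v4,v0,v6) [+--] → (0.807, 0.807, -1.42107)–(0.807, 1.46702, -1.04)  len=0.7621
  (v4,v6,v5) [+-+] → (0.807, 1.46702, -1.04)–(0.807, 1.46702, 0.277861)  len=1.3179
  (v5,v6,v7) [+--] → (0.807, 1.46702, 0.277861)–(0.807, 1.46702, 1.04)  len=0.7621
  (v5,v7,v3) [+--] → (0.807, 1.46702, 1.04)–(0.807, 0.807, 1.42107)  len=0.7621
  (v14,v0,v16) [--+] → (0.807, -0.807, -1.42107)–(0.807, -1.46702, -1.04)  len=0.7621
  (v14,v16,v15) [-+-] → (0.807, -1.46702, -1.04)–(0.807, -1.46702, -0.277861)  len=0.7621
  (v15,v16,v17) [-++] → (0.807, -1.46702, -0.277861)–(0.807, -1.46702, 1.04)  len=1.3179
  (v15,v17,v3) [-+-] → (0.807, -1.46702, 1.04)–(0.807, -0.807, 1.42107)  len=0.7621
  (v16,v0,v1) [+-+] → (0.807, -0.807, -1.42107)–(0.807, 0, -1.61407)  len=0.8298
  (v17,v2,v3) [++-] → (0.807, 0, 1.61407)–(0.807, -0.807, 1.42107)  len=0.8298

Chained into 1 loop(s):
  loop 1: 12 segments, perimeter = 10.5275
Total perimeter = 10.528

loops=1 perimeter=10.528


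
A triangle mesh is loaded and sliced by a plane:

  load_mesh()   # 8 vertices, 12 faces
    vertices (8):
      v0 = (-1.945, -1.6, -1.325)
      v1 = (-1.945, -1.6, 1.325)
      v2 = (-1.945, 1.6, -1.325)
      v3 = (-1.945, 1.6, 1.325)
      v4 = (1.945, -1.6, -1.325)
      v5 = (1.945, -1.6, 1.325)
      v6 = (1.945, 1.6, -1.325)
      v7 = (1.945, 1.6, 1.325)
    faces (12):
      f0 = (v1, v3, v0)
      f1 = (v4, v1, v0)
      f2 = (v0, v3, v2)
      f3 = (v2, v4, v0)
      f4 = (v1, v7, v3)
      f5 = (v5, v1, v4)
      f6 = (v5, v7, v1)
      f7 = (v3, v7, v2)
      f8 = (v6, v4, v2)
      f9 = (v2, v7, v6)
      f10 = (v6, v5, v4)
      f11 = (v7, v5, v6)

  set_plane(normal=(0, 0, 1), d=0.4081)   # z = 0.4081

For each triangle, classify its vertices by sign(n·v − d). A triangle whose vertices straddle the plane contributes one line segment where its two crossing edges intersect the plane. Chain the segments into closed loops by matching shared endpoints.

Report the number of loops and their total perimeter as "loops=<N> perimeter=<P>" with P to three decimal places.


Straddling triangles (8 of 12):
  (v1,v3,v0) [++-] → (-1.945, 0.4928, 0.4081)–(-1.945, -1.6, 0.4081)  len=2.0928
  (v4,v1,v0) [-+-] → (-0.59906, -1.6, 0.4081)–(-1.945, -1.6, 0.4081)  len=1.3459
  (v0,v3,v2) [-+-] → (-1.945, 0.4928, 0.4081)–(-1.945, 1.6, 0.4081)  len=1.1072
  (v5,v1,v4) [++-] → (-0.59906, -1.6, 0.4081)–(1.945, -1.6, 0.4081)  len=2.5441
  (v3,v7,v2) [++-] → (0.59906, 1.6, 0.4081)–(-1.945, 1.6, 0.4081)  len=2.5441
  (v2,v7,v6) [-+-] → (0.59906, 1.6, 0.4081)–(1.945, 1.6, 0.4081)  len=1.3459
  (v6,v5,v4) [-+-] → (1.945, -0.4928, 0.4081)–(1.945, -1.6, 0.4081)  len=1.1072
  (v7,v5,v6) [++-] → (1.945, -0.4928, 0.4081)–(1.945, 1.6, 0.4081)  len=2.0928

Chained into 1 loop(s):
  loop 1: 8 segments, perimeter = 14.1800
Total perimeter = 14.180

loops=1 perimeter=14.180
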